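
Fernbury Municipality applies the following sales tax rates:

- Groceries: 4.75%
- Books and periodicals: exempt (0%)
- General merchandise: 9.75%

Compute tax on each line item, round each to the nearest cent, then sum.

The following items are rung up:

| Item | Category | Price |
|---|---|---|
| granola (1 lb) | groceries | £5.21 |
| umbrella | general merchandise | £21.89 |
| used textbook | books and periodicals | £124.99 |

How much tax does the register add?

£2.38

Granola (1 lb) £5.21: groceries → 4.75% → £0.25
Umbrella £21.89: general merchandise → 9.75% → £2.13
Used textbook £124.99: books and periodicals → 0% → £0.00
Total tax = £0.25 + £2.13 = £2.38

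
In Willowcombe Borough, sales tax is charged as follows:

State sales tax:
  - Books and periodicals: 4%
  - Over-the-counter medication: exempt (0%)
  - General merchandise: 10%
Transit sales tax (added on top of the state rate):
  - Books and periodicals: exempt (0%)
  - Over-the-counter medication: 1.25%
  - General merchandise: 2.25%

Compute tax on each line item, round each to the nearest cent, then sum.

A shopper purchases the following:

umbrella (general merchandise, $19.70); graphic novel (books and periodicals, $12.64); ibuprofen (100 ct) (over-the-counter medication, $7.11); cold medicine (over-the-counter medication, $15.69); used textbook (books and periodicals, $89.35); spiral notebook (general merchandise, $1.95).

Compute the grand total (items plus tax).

Umbrella $19.70: general merchandise → 10% + 2.25% transit = 12.25% → $2.41
Graphic novel $12.64: books and periodicals → 4% + 0% transit = 4% → $0.51
Ibuprofen (100 ct) $7.11: over-the-counter medication → 0% + 1.25% transit = 1.25% → $0.09
Cold medicine $15.69: over-the-counter medication → 0% + 1.25% transit = 1.25% → $0.20
Used textbook $89.35: books and periodicals → 4% + 0% transit = 4% → $3.57
Spiral notebook $1.95: general merchandise → 10% + 2.25% transit = 12.25% → $0.24
Subtotal = $146.44; tax = $7.02; total due = $153.46

$153.46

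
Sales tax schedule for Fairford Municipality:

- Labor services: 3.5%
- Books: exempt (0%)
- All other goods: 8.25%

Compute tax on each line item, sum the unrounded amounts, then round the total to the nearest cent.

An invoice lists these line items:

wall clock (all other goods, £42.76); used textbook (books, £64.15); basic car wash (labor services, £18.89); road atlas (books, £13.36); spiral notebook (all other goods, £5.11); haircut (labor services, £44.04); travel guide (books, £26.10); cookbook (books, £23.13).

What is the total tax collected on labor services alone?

Basic car wash £18.89: labor services → 3.5% → £0.66115
Haircut £44.04: labor services → 3.5% → £1.5414
Tax on labor services: unrounded sum = £2.20255 → £2.20

£2.20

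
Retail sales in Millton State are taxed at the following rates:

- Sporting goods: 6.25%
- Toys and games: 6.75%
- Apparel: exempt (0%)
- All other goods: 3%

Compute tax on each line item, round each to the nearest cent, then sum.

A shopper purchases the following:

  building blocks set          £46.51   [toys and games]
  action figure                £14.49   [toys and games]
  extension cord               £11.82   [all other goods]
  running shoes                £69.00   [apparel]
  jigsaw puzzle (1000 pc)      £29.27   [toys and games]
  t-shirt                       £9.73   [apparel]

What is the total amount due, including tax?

Building blocks set £46.51: toys and games → 6.75% → £3.14
Action figure £14.49: toys and games → 6.75% → £0.98
Extension cord £11.82: all other goods → 3% → £0.35
Running shoes £69.00: apparel → 0% → £0.00
Jigsaw puzzle (1000 pc) £29.27: toys and games → 6.75% → £1.98
T-shirt £9.73: apparel → 0% → £0.00
Subtotal = £180.82; tax = £6.45; total due = £187.27

£187.27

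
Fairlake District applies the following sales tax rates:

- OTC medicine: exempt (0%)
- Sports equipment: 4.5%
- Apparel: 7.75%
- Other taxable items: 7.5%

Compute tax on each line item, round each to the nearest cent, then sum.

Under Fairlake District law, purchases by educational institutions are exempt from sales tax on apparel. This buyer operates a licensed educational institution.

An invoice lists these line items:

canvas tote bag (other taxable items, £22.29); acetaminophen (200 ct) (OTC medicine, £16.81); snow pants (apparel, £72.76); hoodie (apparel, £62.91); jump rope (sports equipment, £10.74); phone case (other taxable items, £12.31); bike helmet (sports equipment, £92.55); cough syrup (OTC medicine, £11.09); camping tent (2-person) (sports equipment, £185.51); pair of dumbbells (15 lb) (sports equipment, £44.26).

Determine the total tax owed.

£17.57

Canvas tote bag £22.29: other taxable items → 7.5% → £1.67
Acetaminophen (200 ct) £16.81: OTC medicine → 0% → £0.00
Snow pants £72.76: apparel, buyer-exempt → 0% → £0.00
Hoodie £62.91: apparel, buyer-exempt → 0% → £0.00
Jump rope £10.74: sports equipment → 4.5% → £0.48
Phone case £12.31: other taxable items → 7.5% → £0.92
Bike helmet £92.55: sports equipment → 4.5% → £4.16
Cough syrup £11.09: OTC medicine → 0% → £0.00
Camping tent (2-person) £185.51: sports equipment → 4.5% → £8.35
Pair of dumbbells (15 lb) £44.26: sports equipment → 4.5% → £1.99
Total tax = £1.67 + £0.48 + £0.92 + £4.16 + £8.35 + £1.99 = £17.57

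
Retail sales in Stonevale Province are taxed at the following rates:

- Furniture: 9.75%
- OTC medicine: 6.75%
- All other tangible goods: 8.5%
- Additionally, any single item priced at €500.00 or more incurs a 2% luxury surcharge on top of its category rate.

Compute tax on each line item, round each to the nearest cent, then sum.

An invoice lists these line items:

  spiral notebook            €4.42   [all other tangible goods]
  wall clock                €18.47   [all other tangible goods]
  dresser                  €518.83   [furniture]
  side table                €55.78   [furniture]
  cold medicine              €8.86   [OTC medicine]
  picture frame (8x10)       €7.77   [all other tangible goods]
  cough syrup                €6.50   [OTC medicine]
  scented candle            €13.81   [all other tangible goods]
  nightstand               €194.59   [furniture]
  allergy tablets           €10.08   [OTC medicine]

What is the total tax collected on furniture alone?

Dresser €518.83: furniture → 9.75% + 2% surcharge = 11.75% → €60.96
Side table €55.78: furniture → 9.75% → €5.44
Nightstand €194.59: furniture → 9.75% → €18.97
Tax on furniture = €60.96 + €5.44 + €18.97 = €85.37

€85.37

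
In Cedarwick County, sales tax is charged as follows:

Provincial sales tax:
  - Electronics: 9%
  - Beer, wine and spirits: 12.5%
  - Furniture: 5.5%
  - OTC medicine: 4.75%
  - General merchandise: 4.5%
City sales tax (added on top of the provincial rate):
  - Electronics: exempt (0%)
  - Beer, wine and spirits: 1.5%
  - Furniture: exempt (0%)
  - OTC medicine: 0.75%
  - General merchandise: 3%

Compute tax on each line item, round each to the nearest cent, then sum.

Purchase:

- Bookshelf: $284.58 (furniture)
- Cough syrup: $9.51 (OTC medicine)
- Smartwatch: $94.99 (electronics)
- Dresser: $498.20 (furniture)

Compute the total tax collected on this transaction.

$52.12

Bookshelf $284.58: furniture → 5.5% + 0% city = 5.5% → $15.65
Cough syrup $9.51: OTC medicine → 4.75% + 0.75% city = 5.5% → $0.52
Smartwatch $94.99: electronics → 9% + 0% city = 9% → $8.55
Dresser $498.20: furniture → 5.5% + 0% city = 5.5% → $27.40
Total tax = $15.65 + $0.52 + $8.55 + $27.40 = $52.12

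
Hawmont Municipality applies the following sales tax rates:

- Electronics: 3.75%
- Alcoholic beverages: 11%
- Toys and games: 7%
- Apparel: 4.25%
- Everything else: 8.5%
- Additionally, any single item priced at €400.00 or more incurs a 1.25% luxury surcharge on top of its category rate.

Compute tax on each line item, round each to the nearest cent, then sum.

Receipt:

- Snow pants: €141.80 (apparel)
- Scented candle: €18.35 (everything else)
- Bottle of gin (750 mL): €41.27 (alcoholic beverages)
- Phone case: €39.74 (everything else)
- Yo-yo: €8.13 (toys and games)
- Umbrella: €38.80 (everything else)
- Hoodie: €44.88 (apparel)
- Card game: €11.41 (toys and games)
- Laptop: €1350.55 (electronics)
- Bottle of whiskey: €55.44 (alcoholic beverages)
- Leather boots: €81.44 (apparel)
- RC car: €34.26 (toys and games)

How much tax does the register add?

Snow pants €141.80: apparel → 4.25% → €6.03
Scented candle €18.35: everything else → 8.5% → €1.56
Bottle of gin (750 mL) €41.27: alcoholic beverages → 11% → €4.54
Phone case €39.74: everything else → 8.5% → €3.38
Yo-yo €8.13: toys and games → 7% → €0.57
Umbrella €38.80: everything else → 8.5% → €3.30
Hoodie €44.88: apparel → 4.25% → €1.91
Card game €11.41: toys and games → 7% → €0.80
Laptop €1350.55: electronics → 3.75% + 1.25% surcharge = 5% → €67.53
Bottle of whiskey €55.44: alcoholic beverages → 11% → €6.10
Leather boots €81.44: apparel → 4.25% → €3.46
RC car €34.26: toys and games → 7% → €2.40
Total tax = €6.03 + €1.56 + €4.54 + €3.38 + €0.57 + €3.30 + €1.91 + €0.80 + €67.53 + €6.10 + €3.46 + €2.40 = €101.58

€101.58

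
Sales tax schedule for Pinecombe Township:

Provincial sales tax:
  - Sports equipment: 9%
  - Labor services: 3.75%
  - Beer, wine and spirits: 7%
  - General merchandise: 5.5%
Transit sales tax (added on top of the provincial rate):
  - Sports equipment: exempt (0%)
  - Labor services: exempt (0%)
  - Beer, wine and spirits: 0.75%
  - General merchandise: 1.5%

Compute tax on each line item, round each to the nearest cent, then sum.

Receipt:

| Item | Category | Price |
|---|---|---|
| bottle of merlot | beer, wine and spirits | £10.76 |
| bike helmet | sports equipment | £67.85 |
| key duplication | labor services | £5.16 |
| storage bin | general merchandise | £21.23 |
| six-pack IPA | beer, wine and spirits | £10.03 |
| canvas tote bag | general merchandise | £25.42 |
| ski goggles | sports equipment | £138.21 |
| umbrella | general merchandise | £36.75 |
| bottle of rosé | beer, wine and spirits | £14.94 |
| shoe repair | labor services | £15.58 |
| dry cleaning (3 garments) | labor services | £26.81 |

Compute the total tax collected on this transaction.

Bottle of merlot £10.76: beer, wine and spirits → 7% + 0.75% transit = 7.75% → £0.83
Bike helmet £67.85: sports equipment → 9% + 0% transit = 9% → £6.11
Key duplication £5.16: labor services → 3.75% + 0% transit = 3.75% → £0.19
Storage bin £21.23: general merchandise → 5.5% + 1.5% transit = 7% → £1.49
Six-pack IPA £10.03: beer, wine and spirits → 7% + 0.75% transit = 7.75% → £0.78
Canvas tote bag £25.42: general merchandise → 5.5% + 1.5% transit = 7% → £1.78
Ski goggles £138.21: sports equipment → 9% + 0% transit = 9% → £12.44
Umbrella £36.75: general merchandise → 5.5% + 1.5% transit = 7% → £2.57
Bottle of rosé £14.94: beer, wine and spirits → 7% + 0.75% transit = 7.75% → £1.16
Shoe repair £15.58: labor services → 3.75% + 0% transit = 3.75% → £0.58
Dry cleaning (3 garments) £26.81: labor services → 3.75% + 0% transit = 3.75% → £1.01
Total tax = £0.83 + £6.11 + £0.19 + £1.49 + £0.78 + £1.78 + £12.44 + £2.57 + £1.16 + £0.58 + £1.01 = £28.94

£28.94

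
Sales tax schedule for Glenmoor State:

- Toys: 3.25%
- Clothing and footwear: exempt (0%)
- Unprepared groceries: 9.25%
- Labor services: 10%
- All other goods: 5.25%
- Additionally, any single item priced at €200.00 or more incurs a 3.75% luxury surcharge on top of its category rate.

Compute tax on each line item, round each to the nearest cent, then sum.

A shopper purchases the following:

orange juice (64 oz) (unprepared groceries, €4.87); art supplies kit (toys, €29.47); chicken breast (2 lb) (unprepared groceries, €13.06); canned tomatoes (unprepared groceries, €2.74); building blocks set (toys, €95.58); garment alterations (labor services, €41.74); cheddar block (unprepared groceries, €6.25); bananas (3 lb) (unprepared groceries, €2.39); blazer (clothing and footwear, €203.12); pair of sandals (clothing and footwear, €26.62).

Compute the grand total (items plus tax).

€444.41

Orange juice (64 oz) €4.87: unprepared groceries → 9.25% → €0.45
Art supplies kit €29.47: toys → 3.25% → €0.96
Chicken breast (2 lb) €13.06: unprepared groceries → 9.25% → €1.21
Canned tomatoes €2.74: unprepared groceries → 9.25% → €0.25
Building blocks set €95.58: toys → 3.25% → €3.11
Garment alterations €41.74: labor services → 10% → €4.17
Cheddar block €6.25: unprepared groceries → 9.25% → €0.58
Bananas (3 lb) €2.39: unprepared groceries → 9.25% → €0.22
Blazer €203.12: clothing and footwear → 0% + 3.75% surcharge = 3.75% → €7.62
Pair of sandals €26.62: clothing and footwear → 0% → €0.00
Subtotal = €425.84; tax = €18.57; total due = €444.41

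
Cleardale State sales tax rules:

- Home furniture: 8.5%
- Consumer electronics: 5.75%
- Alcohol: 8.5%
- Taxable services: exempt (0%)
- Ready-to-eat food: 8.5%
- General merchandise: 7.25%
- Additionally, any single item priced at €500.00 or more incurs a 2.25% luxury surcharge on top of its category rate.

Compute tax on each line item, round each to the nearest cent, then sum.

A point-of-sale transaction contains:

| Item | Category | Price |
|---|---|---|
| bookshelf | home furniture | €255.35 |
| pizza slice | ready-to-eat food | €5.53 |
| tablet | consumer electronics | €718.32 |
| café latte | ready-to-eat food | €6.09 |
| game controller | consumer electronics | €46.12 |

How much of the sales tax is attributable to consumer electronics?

€60.12

Tablet €718.32: consumer electronics → 5.75% + 2.25% surcharge = 8% → €57.47
Game controller €46.12: consumer electronics → 5.75% → €2.65
Tax on consumer electronics = €57.47 + €2.65 = €60.12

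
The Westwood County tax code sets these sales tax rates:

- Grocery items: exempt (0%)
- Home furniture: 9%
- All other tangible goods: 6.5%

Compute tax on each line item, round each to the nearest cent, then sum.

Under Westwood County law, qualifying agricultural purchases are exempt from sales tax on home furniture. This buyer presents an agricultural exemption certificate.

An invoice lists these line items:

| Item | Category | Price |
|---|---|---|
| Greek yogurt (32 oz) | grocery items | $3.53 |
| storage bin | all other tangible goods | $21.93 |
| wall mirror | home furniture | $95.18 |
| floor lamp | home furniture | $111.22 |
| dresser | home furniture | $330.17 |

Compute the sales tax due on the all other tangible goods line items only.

$1.43

Storage bin $21.93: all other tangible goods → 6.5% → $1.43
Tax on all other tangible goods = $1.43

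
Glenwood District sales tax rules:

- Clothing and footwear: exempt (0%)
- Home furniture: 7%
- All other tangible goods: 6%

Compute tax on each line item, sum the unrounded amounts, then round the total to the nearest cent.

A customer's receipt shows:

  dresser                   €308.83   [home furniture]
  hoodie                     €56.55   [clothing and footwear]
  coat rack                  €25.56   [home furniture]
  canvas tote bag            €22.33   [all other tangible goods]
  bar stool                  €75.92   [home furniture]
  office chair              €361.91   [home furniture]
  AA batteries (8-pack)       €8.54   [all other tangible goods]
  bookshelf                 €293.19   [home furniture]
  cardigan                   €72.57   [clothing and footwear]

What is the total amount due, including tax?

Dresser €308.83: home furniture → 7% → €21.6181
Hoodie €56.55: clothing and footwear → 0% → €0.00
Coat rack €25.56: home furniture → 7% → €1.7892
Canvas tote bag €22.33: all other tangible goods → 6% → €1.3398
Bar stool €75.92: home furniture → 7% → €5.3144
Office chair €361.91: home furniture → 7% → €25.3337
AA batteries (8-pack) €8.54: all other tangible goods → 6% → €0.5124
Bookshelf €293.19: home furniture → 7% → €20.5233
Cardigan €72.57: clothing and footwear → 0% → €0.00
Subtotal = €1225.40; unrounded tax = €76.4309 → €76.43; total due = €1301.83

€1301.83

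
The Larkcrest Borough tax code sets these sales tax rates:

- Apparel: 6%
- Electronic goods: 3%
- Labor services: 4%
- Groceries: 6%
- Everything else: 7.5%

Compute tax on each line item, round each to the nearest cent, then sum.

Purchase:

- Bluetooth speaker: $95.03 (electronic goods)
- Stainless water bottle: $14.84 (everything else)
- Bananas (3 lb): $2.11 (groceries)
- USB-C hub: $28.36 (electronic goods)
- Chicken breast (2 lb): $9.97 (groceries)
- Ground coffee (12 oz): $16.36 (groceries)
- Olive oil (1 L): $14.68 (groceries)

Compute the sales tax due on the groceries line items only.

$2.59

Bananas (3 lb) $2.11: groceries → 6% → $0.13
Chicken breast (2 lb) $9.97: groceries → 6% → $0.60
Ground coffee (12 oz) $16.36: groceries → 6% → $0.98
Olive oil (1 L) $14.68: groceries → 6% → $0.88
Tax on groceries = $0.13 + $0.60 + $0.98 + $0.88 = $2.59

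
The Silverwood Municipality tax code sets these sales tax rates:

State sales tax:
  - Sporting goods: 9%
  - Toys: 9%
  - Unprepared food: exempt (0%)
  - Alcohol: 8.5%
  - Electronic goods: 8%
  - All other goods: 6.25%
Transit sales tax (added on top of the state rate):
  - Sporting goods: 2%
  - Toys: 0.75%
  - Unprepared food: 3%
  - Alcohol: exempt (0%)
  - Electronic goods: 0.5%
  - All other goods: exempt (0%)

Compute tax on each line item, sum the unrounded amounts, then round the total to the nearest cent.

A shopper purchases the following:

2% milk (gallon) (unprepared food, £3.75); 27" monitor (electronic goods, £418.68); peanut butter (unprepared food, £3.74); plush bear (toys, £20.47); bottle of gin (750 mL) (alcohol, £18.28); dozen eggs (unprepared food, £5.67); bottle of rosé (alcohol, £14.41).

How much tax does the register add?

2% milk (gallon) £3.75: unprepared food → 0% + 3% transit = 3% → £0.1125
27" monitor £418.68: electronic goods → 8% + 0.5% transit = 8.5% → £35.5878
Peanut butter £3.74: unprepared food → 0% + 3% transit = 3% → £0.1122
Plush bear £20.47: toys → 9% + 0.75% transit = 9.75% → £1.995825
Bottle of gin (750 mL) £18.28: alcohol → 8.5% + 0% transit = 8.5% → £1.5538
Dozen eggs £5.67: unprepared food → 0% + 3% transit = 3% → £0.1701
Bottle of rosé £14.41: alcohol → 8.5% + 0% transit = 8.5% → £1.22485
Unrounded tax sum = £40.757075 → £40.76

£40.76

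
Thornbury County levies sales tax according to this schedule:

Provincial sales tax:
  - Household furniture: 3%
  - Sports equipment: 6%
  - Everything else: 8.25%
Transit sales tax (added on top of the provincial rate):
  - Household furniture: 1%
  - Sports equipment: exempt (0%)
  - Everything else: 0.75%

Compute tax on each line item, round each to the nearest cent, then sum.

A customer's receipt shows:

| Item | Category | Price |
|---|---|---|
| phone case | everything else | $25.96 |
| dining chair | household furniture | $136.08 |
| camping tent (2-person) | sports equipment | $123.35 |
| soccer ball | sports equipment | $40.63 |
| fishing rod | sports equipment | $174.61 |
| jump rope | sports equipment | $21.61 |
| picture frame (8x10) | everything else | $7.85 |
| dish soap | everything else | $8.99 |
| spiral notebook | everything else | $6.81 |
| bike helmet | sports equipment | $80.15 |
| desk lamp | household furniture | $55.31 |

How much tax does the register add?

$38.55

Phone case $25.96: everything else → 8.25% + 0.75% transit = 9% → $2.34
Dining chair $136.08: household furniture → 3% + 1% transit = 4% → $5.44
Camping tent (2-person) $123.35: sports equipment → 6% + 0% transit = 6% → $7.40
Soccer ball $40.63: sports equipment → 6% + 0% transit = 6% → $2.44
Fishing rod $174.61: sports equipment → 6% + 0% transit = 6% → $10.48
Jump rope $21.61: sports equipment → 6% + 0% transit = 6% → $1.30
Picture frame (8x10) $7.85: everything else → 8.25% + 0.75% transit = 9% → $0.71
Dish soap $8.99: everything else → 8.25% + 0.75% transit = 9% → $0.81
Spiral notebook $6.81: everything else → 8.25% + 0.75% transit = 9% → $0.61
Bike helmet $80.15: sports equipment → 6% + 0% transit = 6% → $4.81
Desk lamp $55.31: household furniture → 3% + 1% transit = 4% → $2.21
Total tax = $2.34 + $5.44 + $7.40 + $2.44 + $10.48 + $1.30 + $0.71 + $0.81 + $0.61 + $4.81 + $2.21 = $38.55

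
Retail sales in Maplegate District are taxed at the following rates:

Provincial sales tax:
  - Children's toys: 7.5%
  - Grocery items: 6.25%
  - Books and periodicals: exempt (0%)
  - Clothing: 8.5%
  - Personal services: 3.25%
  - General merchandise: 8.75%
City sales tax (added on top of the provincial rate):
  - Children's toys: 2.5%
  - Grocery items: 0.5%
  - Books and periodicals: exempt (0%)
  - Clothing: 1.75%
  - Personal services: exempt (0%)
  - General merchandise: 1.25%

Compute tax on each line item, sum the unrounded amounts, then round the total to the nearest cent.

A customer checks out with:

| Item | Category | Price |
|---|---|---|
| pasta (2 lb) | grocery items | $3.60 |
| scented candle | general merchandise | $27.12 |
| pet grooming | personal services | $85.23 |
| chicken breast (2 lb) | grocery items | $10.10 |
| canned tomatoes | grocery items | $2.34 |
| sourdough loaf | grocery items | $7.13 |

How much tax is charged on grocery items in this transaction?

Pasta (2 lb) $3.60: grocery items → 6.25% + 0.5% city = 6.75% → $0.243
Chicken breast (2 lb) $10.10: grocery items → 6.25% + 0.5% city = 6.75% → $0.68175
Canned tomatoes $2.34: grocery items → 6.25% + 0.5% city = 6.75% → $0.15795
Sourdough loaf $7.13: grocery items → 6.25% + 0.5% city = 6.75% → $0.481275
Tax on grocery items: unrounded sum = $1.563975 → $1.56

$1.56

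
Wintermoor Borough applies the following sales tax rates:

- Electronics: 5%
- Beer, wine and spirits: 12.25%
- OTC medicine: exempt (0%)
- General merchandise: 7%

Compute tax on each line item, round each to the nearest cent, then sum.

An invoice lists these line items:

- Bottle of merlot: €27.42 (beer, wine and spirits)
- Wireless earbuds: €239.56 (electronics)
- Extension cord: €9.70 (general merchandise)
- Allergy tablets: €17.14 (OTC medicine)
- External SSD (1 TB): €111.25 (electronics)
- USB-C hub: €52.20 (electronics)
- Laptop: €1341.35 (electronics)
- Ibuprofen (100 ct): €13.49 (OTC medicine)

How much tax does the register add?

Bottle of merlot €27.42: beer, wine and spirits → 12.25% → €3.36
Wireless earbuds €239.56: electronics → 5% → €11.98
Extension cord €9.70: general merchandise → 7% → €0.68
Allergy tablets €17.14: OTC medicine → 0% → €0.00
External SSD (1 TB) €111.25: electronics → 5% → €5.56
USB-C hub €52.20: electronics → 5% → €2.61
Laptop €1341.35: electronics → 5% → €67.07
Ibuprofen (100 ct) €13.49: OTC medicine → 0% → €0.00
Total tax = €3.36 + €11.98 + €0.68 + €5.56 + €2.61 + €67.07 = €91.26

€91.26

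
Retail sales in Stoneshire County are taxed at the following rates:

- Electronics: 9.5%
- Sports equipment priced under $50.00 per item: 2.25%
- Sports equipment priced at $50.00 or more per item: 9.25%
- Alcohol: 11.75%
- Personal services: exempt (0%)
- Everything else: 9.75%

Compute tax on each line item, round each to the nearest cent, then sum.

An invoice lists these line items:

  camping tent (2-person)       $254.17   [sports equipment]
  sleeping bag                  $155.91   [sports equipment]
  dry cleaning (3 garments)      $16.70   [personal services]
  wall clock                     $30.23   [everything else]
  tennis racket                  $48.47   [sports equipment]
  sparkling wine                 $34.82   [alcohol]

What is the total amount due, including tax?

$586.36

Camping tent (2-person) $254.17: sports equipment, $50.00 or more → 9.25% → $23.51
Sleeping bag $155.91: sports equipment, $50.00 or more → 9.25% → $14.42
Dry cleaning (3 garments) $16.70: personal services → 0% → $0.00
Wall clock $30.23: everything else → 9.75% → $2.95
Tennis racket $48.47: sports equipment, under $50.00 → 2.25% → $1.09
Sparkling wine $34.82: alcohol → 11.75% → $4.09
Subtotal = $540.30; tax = $46.06; total due = $586.36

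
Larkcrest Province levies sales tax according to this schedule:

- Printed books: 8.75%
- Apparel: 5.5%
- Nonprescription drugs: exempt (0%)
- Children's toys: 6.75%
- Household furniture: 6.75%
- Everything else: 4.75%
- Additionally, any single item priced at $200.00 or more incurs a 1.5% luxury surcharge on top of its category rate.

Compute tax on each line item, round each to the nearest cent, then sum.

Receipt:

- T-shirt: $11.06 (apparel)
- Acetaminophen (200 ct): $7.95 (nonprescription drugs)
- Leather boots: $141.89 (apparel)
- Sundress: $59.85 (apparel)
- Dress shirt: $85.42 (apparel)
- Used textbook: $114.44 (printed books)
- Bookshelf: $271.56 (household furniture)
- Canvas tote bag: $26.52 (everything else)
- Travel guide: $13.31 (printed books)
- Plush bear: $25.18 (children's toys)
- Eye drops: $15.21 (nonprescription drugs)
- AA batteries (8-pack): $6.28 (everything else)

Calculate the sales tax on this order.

$53.23

T-shirt $11.06: apparel → 5.5% → $0.61
Acetaminophen (200 ct) $7.95: nonprescription drugs → 0% → $0.00
Leather boots $141.89: apparel → 5.5% → $7.80
Sundress $59.85: apparel → 5.5% → $3.29
Dress shirt $85.42: apparel → 5.5% → $4.70
Used textbook $114.44: printed books → 8.75% → $10.01
Bookshelf $271.56: household furniture → 6.75% + 1.5% surcharge = 8.25% → $22.40
Canvas tote bag $26.52: everything else → 4.75% → $1.26
Travel guide $13.31: printed books → 8.75% → $1.16
Plush bear $25.18: children's toys → 6.75% → $1.70
Eye drops $15.21: nonprescription drugs → 0% → $0.00
AA batteries (8-pack) $6.28: everything else → 4.75% → $0.30
Total tax = $0.61 + $7.80 + $3.29 + $4.70 + $10.01 + $22.40 + $1.26 + $1.16 + $1.70 + $0.30 = $53.23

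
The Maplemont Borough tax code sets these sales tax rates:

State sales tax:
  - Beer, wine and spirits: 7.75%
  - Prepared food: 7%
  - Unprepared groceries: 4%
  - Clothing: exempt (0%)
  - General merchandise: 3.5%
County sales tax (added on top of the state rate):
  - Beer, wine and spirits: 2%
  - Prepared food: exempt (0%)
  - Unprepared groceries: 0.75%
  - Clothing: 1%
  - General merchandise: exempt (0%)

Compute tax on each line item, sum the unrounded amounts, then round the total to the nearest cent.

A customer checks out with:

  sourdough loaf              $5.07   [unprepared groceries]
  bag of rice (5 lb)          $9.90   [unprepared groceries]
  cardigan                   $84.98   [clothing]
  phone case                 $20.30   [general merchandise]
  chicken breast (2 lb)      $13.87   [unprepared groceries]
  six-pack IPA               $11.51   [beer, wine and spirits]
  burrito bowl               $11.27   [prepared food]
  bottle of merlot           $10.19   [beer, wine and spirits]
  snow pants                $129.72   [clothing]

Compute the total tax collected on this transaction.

$7.13

Sourdough loaf $5.07: unprepared groceries → 4% + 0.75% county = 4.75% → $0.240825
Bag of rice (5 lb) $9.90: unprepared groceries → 4% + 0.75% county = 4.75% → $0.47025
Cardigan $84.98: clothing → 0% + 1% county = 1% → $0.8498
Phone case $20.30: general merchandise → 3.5% + 0% county = 3.5% → $0.7105
Chicken breast (2 lb) $13.87: unprepared groceries → 4% + 0.75% county = 4.75% → $0.658825
Six-pack IPA $11.51: beer, wine and spirits → 7.75% + 2% county = 9.75% → $1.122225
Burrito bowl $11.27: prepared food → 7% + 0% county = 7% → $0.7889
Bottle of merlot $10.19: beer, wine and spirits → 7.75% + 2% county = 9.75% → $0.993525
Snow pants $129.72: clothing → 0% + 1% county = 1% → $1.2972
Unrounded tax sum = $7.13205 → $7.13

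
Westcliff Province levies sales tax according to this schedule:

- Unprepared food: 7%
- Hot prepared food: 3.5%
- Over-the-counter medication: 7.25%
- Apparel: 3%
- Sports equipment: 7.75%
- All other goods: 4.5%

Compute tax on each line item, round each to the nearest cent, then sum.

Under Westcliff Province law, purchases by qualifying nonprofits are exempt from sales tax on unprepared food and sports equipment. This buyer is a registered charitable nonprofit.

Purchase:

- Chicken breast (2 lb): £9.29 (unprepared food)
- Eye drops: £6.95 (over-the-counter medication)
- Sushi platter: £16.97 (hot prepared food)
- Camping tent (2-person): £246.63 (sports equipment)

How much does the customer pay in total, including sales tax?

£280.93

Chicken breast (2 lb) £9.29: unprepared food, buyer-exempt → 0% → £0.00
Eye drops £6.95: over-the-counter medication → 7.25% → £0.50
Sushi platter £16.97: hot prepared food → 3.5% → £0.59
Camping tent (2-person) £246.63: sports equipment, buyer-exempt → 0% → £0.00
Subtotal = £279.84; tax = £1.09; total due = £280.93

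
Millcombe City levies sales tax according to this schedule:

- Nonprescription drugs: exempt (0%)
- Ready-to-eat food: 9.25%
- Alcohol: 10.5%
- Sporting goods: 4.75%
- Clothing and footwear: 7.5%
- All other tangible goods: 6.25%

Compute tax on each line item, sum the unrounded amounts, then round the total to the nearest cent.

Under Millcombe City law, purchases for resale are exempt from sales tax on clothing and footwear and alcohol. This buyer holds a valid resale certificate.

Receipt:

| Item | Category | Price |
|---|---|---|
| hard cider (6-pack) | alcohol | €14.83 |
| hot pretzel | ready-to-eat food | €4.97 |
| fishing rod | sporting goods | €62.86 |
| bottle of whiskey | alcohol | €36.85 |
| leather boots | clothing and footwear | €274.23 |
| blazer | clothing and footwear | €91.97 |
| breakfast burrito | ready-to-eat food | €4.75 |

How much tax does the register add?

Hard cider (6-pack) €14.83: alcohol, buyer-exempt → 0% → €0.00
Hot pretzel €4.97: ready-to-eat food → 9.25% → €0.459725
Fishing rod €62.86: sporting goods → 4.75% → €2.98585
Bottle of whiskey €36.85: alcohol, buyer-exempt → 0% → €0.00
Leather boots €274.23: clothing and footwear, buyer-exempt → 0% → €0.00
Blazer €91.97: clothing and footwear, buyer-exempt → 0% → €0.00
Breakfast burrito €4.75: ready-to-eat food → 9.25% → €0.439375
Unrounded tax sum = €3.88495 → €3.88

€3.88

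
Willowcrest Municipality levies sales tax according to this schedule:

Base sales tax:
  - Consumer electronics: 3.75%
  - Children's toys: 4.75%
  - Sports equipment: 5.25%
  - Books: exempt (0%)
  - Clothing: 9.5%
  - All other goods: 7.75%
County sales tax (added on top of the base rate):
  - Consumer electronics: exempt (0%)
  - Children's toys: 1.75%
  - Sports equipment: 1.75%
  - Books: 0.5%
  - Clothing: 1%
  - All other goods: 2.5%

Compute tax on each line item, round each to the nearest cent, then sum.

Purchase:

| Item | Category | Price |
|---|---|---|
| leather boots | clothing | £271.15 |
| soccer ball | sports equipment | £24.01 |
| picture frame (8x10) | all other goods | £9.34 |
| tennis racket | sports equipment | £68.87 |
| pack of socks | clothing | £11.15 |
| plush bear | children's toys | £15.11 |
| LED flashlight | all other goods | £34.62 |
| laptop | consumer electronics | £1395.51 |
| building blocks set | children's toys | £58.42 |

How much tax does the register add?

£97.76

Leather boots £271.15: clothing → 9.5% + 1% county = 10.5% → £28.47
Soccer ball £24.01: sports equipment → 5.25% + 1.75% county = 7% → £1.68
Picture frame (8x10) £9.34: all other goods → 7.75% + 2.5% county = 10.25% → £0.96
Tennis racket £68.87: sports equipment → 5.25% + 1.75% county = 7% → £4.82
Pack of socks £11.15: clothing → 9.5% + 1% county = 10.5% → £1.17
Plush bear £15.11: children's toys → 4.75% + 1.75% county = 6.5% → £0.98
LED flashlight £34.62: all other goods → 7.75% + 2.5% county = 10.25% → £3.55
Laptop £1395.51: consumer electronics → 3.75% + 0% county = 3.75% → £52.33
Building blocks set £58.42: children's toys → 4.75% + 1.75% county = 6.5% → £3.80
Total tax = £28.47 + £1.68 + £0.96 + £4.82 + £1.17 + £0.98 + £3.55 + £52.33 + £3.80 = £97.76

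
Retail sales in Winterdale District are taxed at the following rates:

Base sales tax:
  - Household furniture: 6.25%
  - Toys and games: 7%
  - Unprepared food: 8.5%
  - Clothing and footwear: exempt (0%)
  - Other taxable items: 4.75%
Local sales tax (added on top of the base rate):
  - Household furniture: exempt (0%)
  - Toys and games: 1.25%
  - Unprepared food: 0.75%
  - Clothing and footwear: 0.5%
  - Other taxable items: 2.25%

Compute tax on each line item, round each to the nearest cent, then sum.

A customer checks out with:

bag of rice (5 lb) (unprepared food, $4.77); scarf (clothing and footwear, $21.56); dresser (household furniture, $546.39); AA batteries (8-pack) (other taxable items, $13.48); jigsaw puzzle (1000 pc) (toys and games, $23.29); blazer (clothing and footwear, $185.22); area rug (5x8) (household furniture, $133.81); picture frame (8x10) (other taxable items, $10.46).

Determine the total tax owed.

Bag of rice (5 lb) $4.77: unprepared food → 8.5% + 0.75% local = 9.25% → $0.44
Scarf $21.56: clothing and footwear → 0% + 0.5% local = 0.5% → $0.11
Dresser $546.39: household furniture → 6.25% + 0% local = 6.25% → $34.15
AA batteries (8-pack) $13.48: other taxable items → 4.75% + 2.25% local = 7% → $0.94
Jigsaw puzzle (1000 pc) $23.29: toys and games → 7% + 1.25% local = 8.25% → $1.92
Blazer $185.22: clothing and footwear → 0% + 0.5% local = 0.5% → $0.93
Area rug (5x8) $133.81: household furniture → 6.25% + 0% local = 6.25% → $8.36
Picture frame (8x10) $10.46: other taxable items → 4.75% + 2.25% local = 7% → $0.73
Total tax = $0.44 + $0.11 + $34.15 + $0.94 + $1.92 + $0.93 + $8.36 + $0.73 = $47.58

$47.58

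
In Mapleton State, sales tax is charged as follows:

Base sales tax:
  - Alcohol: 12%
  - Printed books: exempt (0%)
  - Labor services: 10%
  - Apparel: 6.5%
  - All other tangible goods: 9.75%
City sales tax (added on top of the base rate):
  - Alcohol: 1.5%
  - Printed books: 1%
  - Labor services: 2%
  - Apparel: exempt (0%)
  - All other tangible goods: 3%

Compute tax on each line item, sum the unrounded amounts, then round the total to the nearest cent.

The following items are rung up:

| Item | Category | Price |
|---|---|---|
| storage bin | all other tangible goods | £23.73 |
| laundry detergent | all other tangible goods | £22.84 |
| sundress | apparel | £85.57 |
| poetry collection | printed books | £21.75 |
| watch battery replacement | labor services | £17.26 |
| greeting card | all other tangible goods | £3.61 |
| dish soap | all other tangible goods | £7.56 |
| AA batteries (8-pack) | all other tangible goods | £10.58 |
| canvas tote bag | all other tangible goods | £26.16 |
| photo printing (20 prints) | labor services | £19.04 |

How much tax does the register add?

Storage bin £23.73: all other tangible goods → 9.75% + 3% city = 12.75% → £3.025575
Laundry detergent £22.84: all other tangible goods → 9.75% + 3% city = 12.75% → £2.9121
Sundress £85.57: apparel → 6.5% + 0% city = 6.5% → £5.56205
Poetry collection £21.75: printed books → 0% + 1% city = 1% → £0.2175
Watch battery replacement £17.26: labor services → 10% + 2% city = 12% → £2.0712
Greeting card £3.61: all other tangible goods → 9.75% + 3% city = 12.75% → £0.460275
Dish soap £7.56: all other tangible goods → 9.75% + 3% city = 12.75% → £0.9639
AA batteries (8-pack) £10.58: all other tangible goods → 9.75% + 3% city = 12.75% → £1.34895
Canvas tote bag £26.16: all other tangible goods → 9.75% + 3% city = 12.75% → £3.3354
Photo printing (20 prints) £19.04: labor services → 10% + 2% city = 12% → £2.2848
Unrounded tax sum = £22.18175 → £22.18

£22.18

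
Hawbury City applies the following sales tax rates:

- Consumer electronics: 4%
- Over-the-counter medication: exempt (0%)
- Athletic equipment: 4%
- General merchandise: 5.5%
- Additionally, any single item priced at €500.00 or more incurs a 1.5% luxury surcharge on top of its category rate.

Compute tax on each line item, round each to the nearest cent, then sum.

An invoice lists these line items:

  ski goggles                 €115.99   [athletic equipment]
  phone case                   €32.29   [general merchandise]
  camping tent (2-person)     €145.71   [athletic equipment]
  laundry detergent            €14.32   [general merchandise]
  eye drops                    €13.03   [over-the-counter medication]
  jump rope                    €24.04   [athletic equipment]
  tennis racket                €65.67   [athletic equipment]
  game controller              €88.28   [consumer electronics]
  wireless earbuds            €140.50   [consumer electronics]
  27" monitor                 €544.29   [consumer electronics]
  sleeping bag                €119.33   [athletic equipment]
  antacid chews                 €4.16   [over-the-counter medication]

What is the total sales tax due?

€60.49

Ski goggles €115.99: athletic equipment → 4% → €4.64
Phone case €32.29: general merchandise → 5.5% → €1.78
Camping tent (2-person) €145.71: athletic equipment → 4% → €5.83
Laundry detergent €14.32: general merchandise → 5.5% → €0.79
Eye drops €13.03: over-the-counter medication → 0% → €0.00
Jump rope €24.04: athletic equipment → 4% → €0.96
Tennis racket €65.67: athletic equipment → 4% → €2.63
Game controller €88.28: consumer electronics → 4% → €3.53
Wireless earbuds €140.50: consumer electronics → 4% → €5.62
27" monitor €544.29: consumer electronics → 4% + 1.5% surcharge = 5.5% → €29.94
Sleeping bag €119.33: athletic equipment → 4% → €4.77
Antacid chews €4.16: over-the-counter medication → 0% → €0.00
Total tax = €4.64 + €1.78 + €5.83 + €0.79 + €0.96 + €2.63 + €3.53 + €5.62 + €29.94 + €4.77 = €60.49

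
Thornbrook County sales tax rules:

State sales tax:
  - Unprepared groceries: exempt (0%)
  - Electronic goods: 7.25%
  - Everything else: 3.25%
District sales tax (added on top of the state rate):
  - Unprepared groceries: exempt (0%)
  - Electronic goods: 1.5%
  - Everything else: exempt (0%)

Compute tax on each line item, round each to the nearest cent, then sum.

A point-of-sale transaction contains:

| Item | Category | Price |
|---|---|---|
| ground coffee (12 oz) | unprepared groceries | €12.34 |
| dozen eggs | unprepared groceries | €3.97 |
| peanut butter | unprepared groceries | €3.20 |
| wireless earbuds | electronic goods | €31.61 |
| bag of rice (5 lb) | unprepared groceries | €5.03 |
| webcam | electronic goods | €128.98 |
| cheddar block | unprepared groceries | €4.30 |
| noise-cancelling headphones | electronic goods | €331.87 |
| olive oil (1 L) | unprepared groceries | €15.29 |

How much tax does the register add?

Ground coffee (12 oz) €12.34: unprepared groceries → 0% + 0% district = 0% → €0.00
Dozen eggs €3.97: unprepared groceries → 0% + 0% district = 0% → €0.00
Peanut butter €3.20: unprepared groceries → 0% + 0% district = 0% → €0.00
Wireless earbuds €31.61: electronic goods → 7.25% + 1.5% district = 8.75% → €2.77
Bag of rice (5 lb) €5.03: unprepared groceries → 0% + 0% district = 0% → €0.00
Webcam €128.98: electronic goods → 7.25% + 1.5% district = 8.75% → €11.29
Cheddar block €4.30: unprepared groceries → 0% + 0% district = 0% → €0.00
Noise-cancelling headphones €331.87: electronic goods → 7.25% + 1.5% district = 8.75% → €29.04
Olive oil (1 L) €15.29: unprepared groceries → 0% + 0% district = 0% → €0.00
Total tax = €2.77 + €11.29 + €29.04 = €43.10

€43.10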